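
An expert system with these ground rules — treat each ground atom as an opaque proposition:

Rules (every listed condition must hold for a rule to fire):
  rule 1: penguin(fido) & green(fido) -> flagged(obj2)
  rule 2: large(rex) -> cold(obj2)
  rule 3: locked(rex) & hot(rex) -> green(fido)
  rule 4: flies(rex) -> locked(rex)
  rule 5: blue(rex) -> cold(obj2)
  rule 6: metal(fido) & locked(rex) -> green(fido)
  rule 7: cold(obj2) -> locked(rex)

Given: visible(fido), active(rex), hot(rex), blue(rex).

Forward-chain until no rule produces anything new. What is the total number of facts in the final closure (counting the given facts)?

7

Round 1 — rule 5, derive cold(obj2).
Round 2 — rule 7, derive locked(rex).
Round 3 — rule 3, derive green(fido).
Closure: {active(rex), blue(rex), cold(obj2), green(fido), hot(rex), locked(rex), visible(fido)} — 7 facts.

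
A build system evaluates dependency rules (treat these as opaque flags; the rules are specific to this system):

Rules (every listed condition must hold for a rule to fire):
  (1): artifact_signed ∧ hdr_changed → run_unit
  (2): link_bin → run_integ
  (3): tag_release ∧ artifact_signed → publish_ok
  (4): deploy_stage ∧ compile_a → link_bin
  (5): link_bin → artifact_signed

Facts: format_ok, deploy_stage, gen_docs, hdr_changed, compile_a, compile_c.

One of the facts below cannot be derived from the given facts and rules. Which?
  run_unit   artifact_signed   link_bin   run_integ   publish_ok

Round 1 — (4), derive link_bin.
Round 2 — (2), (5), derive run_integ, artifact_signed.
Round 3 — (1), derive run_unit.
Derived: run_integ (round 2), run_unit (round 3), link_bin (round 1), artifact_signed (round 2). publish_ok never appears in any round.

publish_ok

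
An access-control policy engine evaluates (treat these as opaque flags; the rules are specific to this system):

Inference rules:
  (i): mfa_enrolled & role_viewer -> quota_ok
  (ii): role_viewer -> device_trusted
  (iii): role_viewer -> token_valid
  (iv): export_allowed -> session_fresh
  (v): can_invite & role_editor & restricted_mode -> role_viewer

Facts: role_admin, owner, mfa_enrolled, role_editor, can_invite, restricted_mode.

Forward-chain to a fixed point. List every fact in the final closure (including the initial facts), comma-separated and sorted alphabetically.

Round 1: (v) [can_invite & role_editor & restricted_mode -> role_viewer]. Adds role_viewer.
Round 2: (i) [mfa_enrolled & role_viewer -> quota_ok]; (ii) [role_viewer -> device_trusted]; (iii) [role_viewer -> token_valid]. Adds quota_ok, device_trusted, token_valid.

can_invite, device_trusted, mfa_enrolled, owner, quota_ok, restricted_mode, role_admin, role_editor, role_viewer, token_valid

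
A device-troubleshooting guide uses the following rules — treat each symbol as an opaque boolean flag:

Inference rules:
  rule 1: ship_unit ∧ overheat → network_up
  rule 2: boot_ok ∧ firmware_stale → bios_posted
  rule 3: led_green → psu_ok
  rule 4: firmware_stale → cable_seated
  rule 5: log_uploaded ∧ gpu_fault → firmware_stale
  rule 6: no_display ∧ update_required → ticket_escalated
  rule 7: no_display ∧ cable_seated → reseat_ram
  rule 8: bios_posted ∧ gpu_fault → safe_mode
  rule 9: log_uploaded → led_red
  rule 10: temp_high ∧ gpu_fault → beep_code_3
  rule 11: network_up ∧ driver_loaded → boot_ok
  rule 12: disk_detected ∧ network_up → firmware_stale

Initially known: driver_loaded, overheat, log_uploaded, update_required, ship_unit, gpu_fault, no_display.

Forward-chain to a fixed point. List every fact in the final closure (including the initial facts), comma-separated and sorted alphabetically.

bios_posted, boot_ok, cable_seated, driver_loaded, firmware_stale, gpu_fault, led_red, log_uploaded, network_up, no_display, overheat, reseat_ram, safe_mode, ship_unit, ticket_escalated, update_required

[1] rule 1 [ship_unit ∧ overheat → network_up]; rule 5 [log_uploaded ∧ gpu_fault → firmware_stale]; rule 6 [no_display ∧ update_required → ticket_escalated]; rule 9 [log_uploaded → led_red]. ⇒ new: network_up, firmware_stale, ticket_escalated, led_red.
[2] rule 4 [firmware_stale → cable_seated]; rule 11 [network_up ∧ driver_loaded → boot_ok]. ⇒ new: cable_seated, boot_ok.
[3] rule 2 [boot_ok ∧ firmware_stale → bios_posted]; rule 7 [no_display ∧ cable_seated → reseat_ram]. ⇒ new: bios_posted, reseat_ram.
[4] rule 8 [bios_posted ∧ gpu_fault → safe_mode]. ⇒ new: safe_mode.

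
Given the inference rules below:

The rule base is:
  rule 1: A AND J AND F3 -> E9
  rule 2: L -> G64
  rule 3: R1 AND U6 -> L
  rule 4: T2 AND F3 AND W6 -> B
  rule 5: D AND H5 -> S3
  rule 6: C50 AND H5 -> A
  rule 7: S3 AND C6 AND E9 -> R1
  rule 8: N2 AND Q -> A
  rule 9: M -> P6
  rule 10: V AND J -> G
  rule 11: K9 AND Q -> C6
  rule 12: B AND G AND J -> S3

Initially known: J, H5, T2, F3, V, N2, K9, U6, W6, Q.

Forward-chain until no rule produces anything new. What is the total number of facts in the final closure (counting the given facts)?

19

Round 1: rule 4 [T2 AND F3 AND W6 -> B]; rule 8 [N2 AND Q -> A]; rule 10 [V AND J -> G]; rule 11 [K9 AND Q -> C6]. Adds B, A, G, C6.
Round 2: rule 1 [A AND J AND F3 -> E9]; rule 12 [B AND G AND J -> S3]. Adds E9, S3.
Round 3: rule 7 [S3 AND C6 AND E9 -> R1]. Adds R1.
Round 4: rule 3 [R1 AND U6 -> L]. Adds L.
Round 5: rule 2 [L -> G64]. Adds G64.
Closure: {A, B, C6, E9, F3, G, G64, H5, J, K9, L, N2, Q, R1, S3, T2, U6, V, W6} — 19 facts.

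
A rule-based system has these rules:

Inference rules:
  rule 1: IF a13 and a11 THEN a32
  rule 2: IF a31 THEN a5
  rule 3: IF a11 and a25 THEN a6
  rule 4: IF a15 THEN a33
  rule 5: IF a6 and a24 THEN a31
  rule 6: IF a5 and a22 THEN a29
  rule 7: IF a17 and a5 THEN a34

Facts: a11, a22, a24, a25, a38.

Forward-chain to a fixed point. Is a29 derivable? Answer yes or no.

yes

Round 1 fires rule 3, giving a6.
Round 2 fires rule 5, giving a31.
Round 3 fires rule 2, giving a5.
Round 4 fires rule 6, giving a29.
a29 appears in round 4, so it is derivable.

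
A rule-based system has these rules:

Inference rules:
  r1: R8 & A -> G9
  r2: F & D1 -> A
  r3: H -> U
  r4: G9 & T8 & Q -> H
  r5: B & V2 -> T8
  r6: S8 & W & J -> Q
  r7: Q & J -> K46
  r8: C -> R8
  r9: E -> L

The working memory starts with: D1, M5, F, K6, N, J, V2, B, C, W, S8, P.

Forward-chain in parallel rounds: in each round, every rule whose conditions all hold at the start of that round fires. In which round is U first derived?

Round 1 — r2, r5, r6, r8, derive A, T8, Q, R8.
Round 2 — r1, r7, derive G9, K46.
Round 3 — r4, derive H.
Round 4 — r3, derive U.
U first appears in round 4.

4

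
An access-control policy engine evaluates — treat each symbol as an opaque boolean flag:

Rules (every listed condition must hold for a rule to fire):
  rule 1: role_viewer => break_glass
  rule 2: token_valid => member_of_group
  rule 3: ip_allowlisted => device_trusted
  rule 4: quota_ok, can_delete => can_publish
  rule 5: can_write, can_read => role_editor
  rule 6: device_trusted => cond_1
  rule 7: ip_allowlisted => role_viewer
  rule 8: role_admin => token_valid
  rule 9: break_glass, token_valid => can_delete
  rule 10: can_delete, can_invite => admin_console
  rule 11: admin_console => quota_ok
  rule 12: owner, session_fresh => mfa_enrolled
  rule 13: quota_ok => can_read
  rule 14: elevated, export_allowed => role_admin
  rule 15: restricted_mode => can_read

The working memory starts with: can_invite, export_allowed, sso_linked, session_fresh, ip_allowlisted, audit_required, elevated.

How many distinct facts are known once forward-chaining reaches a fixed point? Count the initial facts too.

Round 1: rule 3 [ip_allowlisted => device_trusted]; rule 7 [ip_allowlisted => role_viewer]; rule 14 [elevated, export_allowed => role_admin]. New: device_trusted, role_viewer, role_admin.
Round 2: rule 1 [role_viewer => break_glass]; rule 6 [device_trusted => cond_1]; rule 8 [role_admin => token_valid]. New: break_glass, cond_1, token_valid.
Round 3: rule 2 [token_valid => member_of_group]; rule 9 [break_glass, token_valid => can_delete]. New: member_of_group, can_delete.
Round 4: rule 10 [can_delete, can_invite => admin_console]. New: admin_console.
Round 5: rule 11 [admin_console => quota_ok]. New: quota_ok.
Round 6: rule 4 [quota_ok, can_delete => can_publish]; rule 13 [quota_ok => can_read]. New: can_publish, can_read.
Closure: {admin_console, audit_required, break_glass, can_delete, can_invite, can_publish, can_read, cond_1, device_trusted, elevated, export_allowed, ip_allowlisted, member_of_group, quota_ok, role_admin, role_viewer, session_fresh, sso_linked, token_valid} — 19 facts.

19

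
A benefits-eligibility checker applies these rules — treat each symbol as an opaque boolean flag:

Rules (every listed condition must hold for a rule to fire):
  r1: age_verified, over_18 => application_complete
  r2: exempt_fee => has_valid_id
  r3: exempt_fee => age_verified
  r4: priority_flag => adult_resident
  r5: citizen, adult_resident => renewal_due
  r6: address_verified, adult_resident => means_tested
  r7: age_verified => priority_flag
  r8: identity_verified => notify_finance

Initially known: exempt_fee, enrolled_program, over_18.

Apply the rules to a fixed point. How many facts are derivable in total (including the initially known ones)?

8

[1] r2 [exempt_fee => has_valid_id]; r3 [exempt_fee => age_verified]. ⇒ new: has_valid_id, age_verified.
[2] r1 [age_verified, over_18 => application_complete]; r7 [age_verified => priority_flag]. ⇒ new: application_complete, priority_flag.
[3] r4 [priority_flag => adult_resident]. ⇒ new: adult_resident.
Closure: {adult_resident, age_verified, application_complete, enrolled_program, exempt_fee, has_valid_id, over_18, priority_flag} — 8 facts.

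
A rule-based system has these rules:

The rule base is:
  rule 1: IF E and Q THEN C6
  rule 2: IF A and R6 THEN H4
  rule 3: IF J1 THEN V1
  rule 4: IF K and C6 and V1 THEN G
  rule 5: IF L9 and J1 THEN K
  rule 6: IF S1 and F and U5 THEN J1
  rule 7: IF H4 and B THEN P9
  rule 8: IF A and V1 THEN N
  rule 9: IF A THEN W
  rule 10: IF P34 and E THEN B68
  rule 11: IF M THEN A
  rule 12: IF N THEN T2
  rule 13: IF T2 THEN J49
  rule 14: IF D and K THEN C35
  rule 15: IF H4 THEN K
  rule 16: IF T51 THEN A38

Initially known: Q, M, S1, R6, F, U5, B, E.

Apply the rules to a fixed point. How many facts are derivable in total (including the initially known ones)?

[1] rule 1 [IF E and Q THEN C6]; rule 6 [IF S1 and F and U5 THEN J1]; rule 11 [IF M THEN A]. ⇒ new: C6, J1, A.
[2] rule 2 [IF A and R6 THEN H4]; rule 3 [IF J1 THEN V1]; rule 9 [IF A THEN W]. ⇒ new: H4, V1, W.
[3] rule 7 [IF H4 and B THEN P9]; rule 8 [IF A and V1 THEN N]; rule 15 [IF H4 THEN K]. ⇒ new: P9, N, K.
[4] rule 4 [IF K and C6 and V1 THEN G]; rule 12 [IF N THEN T2]. ⇒ new: G, T2.
[5] rule 13 [IF T2 THEN J49]. ⇒ new: J49.
Closure: {A, B, C6, E, F, G, H4, J1, J49, K, M, N, P9, Q, R6, S1, T2, U5, V1, W} — 20 facts.

20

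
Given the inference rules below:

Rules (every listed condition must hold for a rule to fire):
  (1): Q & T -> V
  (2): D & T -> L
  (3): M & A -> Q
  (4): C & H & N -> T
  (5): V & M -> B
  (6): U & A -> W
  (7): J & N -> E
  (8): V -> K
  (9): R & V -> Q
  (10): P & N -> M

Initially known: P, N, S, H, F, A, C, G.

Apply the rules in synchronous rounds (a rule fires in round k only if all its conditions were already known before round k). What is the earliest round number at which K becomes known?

Round 1: (4) [C & H & N -> T]; (10) [P & N -> M]. Adds T, M.
Round 2: (3) [M & A -> Q]. Adds Q.
Round 3: (1) [Q & T -> V]. Adds V.
Round 4: (5) [V & M -> B]; (8) [V -> K]. Adds B, K.
K first appears in round 4.

4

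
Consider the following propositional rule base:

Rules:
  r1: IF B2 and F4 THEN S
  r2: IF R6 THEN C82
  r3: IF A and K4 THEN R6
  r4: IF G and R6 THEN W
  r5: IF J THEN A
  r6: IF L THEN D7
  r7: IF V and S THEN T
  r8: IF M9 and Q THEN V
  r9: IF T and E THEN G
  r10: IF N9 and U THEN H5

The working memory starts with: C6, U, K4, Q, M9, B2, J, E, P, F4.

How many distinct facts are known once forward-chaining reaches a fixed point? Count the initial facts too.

Round 1 fires r1, r5, r8, giving S, A, V.
Round 2 fires r3, r7, giving R6, T.
Round 3 fires r2, r9, giving C82, G.
Round 4 fires r4, giving W.
Closure: {A, B2, C6, C82, E, F4, G, J, K4, M9, P, Q, R6, S, T, U, V, W} — 18 facts.

18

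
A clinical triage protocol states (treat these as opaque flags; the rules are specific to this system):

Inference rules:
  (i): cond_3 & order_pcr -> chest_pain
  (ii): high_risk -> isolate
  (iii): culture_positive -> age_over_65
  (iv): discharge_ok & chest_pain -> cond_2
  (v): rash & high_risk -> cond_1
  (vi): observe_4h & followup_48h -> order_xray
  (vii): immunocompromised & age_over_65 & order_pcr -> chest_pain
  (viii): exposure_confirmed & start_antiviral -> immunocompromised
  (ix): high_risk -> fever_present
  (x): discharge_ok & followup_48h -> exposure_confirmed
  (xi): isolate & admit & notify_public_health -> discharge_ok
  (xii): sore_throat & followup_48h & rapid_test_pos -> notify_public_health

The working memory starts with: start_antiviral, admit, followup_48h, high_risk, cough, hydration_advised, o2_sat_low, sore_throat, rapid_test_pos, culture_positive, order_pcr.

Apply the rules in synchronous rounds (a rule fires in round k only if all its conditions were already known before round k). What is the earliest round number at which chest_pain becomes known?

5

Round 1: (ii) [high_risk -> isolate]; (iii) [culture_positive -> age_over_65]; (ix) [high_risk -> fever_present]; (xii) [sore_throat & followup_48h & rapid_test_pos -> notify_public_health]. New: isolate, age_over_65, fever_present, notify_public_health.
Round 2: (xi) [isolate & admit & notify_public_health -> discharge_ok]. New: discharge_ok.
Round 3: (x) [discharge_ok & followup_48h -> exposure_confirmed]. New: exposure_confirmed.
Round 4: (viii) [exposure_confirmed & start_antiviral -> immunocompromised]. New: immunocompromised.
Round 5: (vii) [immunocompromised & age_over_65 & order_pcr -> chest_pain]. New: chest_pain.
chest_pain first appears in round 5.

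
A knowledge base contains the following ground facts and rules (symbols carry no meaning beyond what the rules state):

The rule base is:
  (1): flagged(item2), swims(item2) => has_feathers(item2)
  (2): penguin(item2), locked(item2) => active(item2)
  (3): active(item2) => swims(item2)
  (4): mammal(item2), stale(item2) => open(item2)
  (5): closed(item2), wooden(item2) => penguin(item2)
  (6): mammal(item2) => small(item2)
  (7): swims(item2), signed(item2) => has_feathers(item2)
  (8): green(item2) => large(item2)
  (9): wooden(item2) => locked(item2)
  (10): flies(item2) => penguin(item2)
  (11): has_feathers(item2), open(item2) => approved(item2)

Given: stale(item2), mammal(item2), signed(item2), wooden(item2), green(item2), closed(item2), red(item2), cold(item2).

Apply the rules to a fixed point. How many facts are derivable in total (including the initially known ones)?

Round 1 fires (4), (5), (6), (8), (9), giving open(item2), penguin(item2), small(item2), large(item2), locked(item2).
Round 2 fires (2), giving active(item2).
Round 3 fires (3), giving swims(item2).
Round 4 fires (7), giving has_feathers(item2).
Round 5 fires (11), giving approved(item2).
Closure: {active(item2), approved(item2), closed(item2), cold(item2), green(item2), has_feathers(item2), large(item2), locked(item2), mammal(item2), open(item2), penguin(item2), red(item2), signed(item2), small(item2), stale(item2), swims(item2), wooden(item2)} — 17 facts.

17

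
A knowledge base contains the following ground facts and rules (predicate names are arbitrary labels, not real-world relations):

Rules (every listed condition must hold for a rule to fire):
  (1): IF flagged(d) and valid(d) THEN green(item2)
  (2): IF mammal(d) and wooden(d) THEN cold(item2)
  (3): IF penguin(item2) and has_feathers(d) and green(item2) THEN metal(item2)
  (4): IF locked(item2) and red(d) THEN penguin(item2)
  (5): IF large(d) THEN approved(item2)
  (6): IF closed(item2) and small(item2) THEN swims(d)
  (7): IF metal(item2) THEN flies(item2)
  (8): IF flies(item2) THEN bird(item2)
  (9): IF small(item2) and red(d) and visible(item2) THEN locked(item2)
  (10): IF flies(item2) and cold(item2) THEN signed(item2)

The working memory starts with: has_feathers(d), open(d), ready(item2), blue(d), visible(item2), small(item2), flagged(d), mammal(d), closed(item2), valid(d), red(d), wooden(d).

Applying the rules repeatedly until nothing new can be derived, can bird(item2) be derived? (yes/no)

Round 1: (1) [IF flagged(d) and valid(d) THEN green(item2)]; (2) [IF mammal(d) and wooden(d) THEN cold(item2)]; (6) [IF closed(item2) and small(item2) THEN swims(d)]; (9) [IF small(item2) and red(d) and visible(item2) THEN locked(item2)]. Adds green(item2), cold(item2), swims(d), locked(item2).
Round 2: (4) [IF locked(item2) and red(d) THEN penguin(item2)]. Adds penguin(item2).
Round 3: (3) [IF penguin(item2) and has_feathers(d) and green(item2) THEN metal(item2)]. Adds metal(item2).
Round 4: (7) [IF metal(item2) THEN flies(item2)]. Adds flies(item2).
Round 5: (8) [IF flies(item2) THEN bird(item2)]; (10) [IF flies(item2) and cold(item2) THEN signed(item2)]. Adds bird(item2), signed(item2).
bird(item2) appears in round 5, so it is derivable.

yes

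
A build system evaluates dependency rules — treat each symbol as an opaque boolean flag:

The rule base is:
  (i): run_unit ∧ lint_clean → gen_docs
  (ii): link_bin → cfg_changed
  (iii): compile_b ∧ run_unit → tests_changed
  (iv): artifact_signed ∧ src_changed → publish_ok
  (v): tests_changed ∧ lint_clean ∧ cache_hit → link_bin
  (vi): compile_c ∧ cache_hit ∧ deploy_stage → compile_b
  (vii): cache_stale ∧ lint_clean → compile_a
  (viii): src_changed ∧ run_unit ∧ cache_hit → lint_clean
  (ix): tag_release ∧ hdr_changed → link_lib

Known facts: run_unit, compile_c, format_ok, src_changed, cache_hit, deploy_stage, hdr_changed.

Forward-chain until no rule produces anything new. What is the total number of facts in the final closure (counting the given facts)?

13

[1] (vi) [compile_c ∧ cache_hit ∧ deploy_stage → compile_b]; (viii) [src_changed ∧ run_unit ∧ cache_hit → lint_clean]. ⇒ new: compile_b, lint_clean.
[2] (i) [run_unit ∧ lint_clean → gen_docs]; (iii) [compile_b ∧ run_unit → tests_changed]. ⇒ new: gen_docs, tests_changed.
[3] (v) [tests_changed ∧ lint_clean ∧ cache_hit → link_bin]. ⇒ new: link_bin.
[4] (ii) [link_bin → cfg_changed]. ⇒ new: cfg_changed.
Closure: {cache_hit, cfg_changed, compile_b, compile_c, deploy_stage, format_ok, gen_docs, hdr_changed, link_bin, lint_clean, run_unit, src_changed, tests_changed} — 13 facts.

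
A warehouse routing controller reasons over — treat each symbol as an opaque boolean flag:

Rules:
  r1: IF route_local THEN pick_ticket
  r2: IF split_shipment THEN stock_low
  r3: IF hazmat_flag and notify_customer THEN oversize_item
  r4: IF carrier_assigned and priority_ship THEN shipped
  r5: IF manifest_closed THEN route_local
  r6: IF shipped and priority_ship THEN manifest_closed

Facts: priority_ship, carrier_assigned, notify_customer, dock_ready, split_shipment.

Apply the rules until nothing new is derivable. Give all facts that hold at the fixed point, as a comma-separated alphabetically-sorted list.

[1] r2 [IF split_shipment THEN stock_low]; r4 [IF carrier_assigned and priority_ship THEN shipped]. ⇒ new: stock_low, shipped.
[2] r6 [IF shipped and priority_ship THEN manifest_closed]. ⇒ new: manifest_closed.
[3] r5 [IF manifest_closed THEN route_local]. ⇒ new: route_local.
[4] r1 [IF route_local THEN pick_ticket]. ⇒ new: pick_ticket.

carrier_assigned, dock_ready, manifest_closed, notify_customer, pick_ticket, priority_ship, route_local, shipped, split_shipment, stock_low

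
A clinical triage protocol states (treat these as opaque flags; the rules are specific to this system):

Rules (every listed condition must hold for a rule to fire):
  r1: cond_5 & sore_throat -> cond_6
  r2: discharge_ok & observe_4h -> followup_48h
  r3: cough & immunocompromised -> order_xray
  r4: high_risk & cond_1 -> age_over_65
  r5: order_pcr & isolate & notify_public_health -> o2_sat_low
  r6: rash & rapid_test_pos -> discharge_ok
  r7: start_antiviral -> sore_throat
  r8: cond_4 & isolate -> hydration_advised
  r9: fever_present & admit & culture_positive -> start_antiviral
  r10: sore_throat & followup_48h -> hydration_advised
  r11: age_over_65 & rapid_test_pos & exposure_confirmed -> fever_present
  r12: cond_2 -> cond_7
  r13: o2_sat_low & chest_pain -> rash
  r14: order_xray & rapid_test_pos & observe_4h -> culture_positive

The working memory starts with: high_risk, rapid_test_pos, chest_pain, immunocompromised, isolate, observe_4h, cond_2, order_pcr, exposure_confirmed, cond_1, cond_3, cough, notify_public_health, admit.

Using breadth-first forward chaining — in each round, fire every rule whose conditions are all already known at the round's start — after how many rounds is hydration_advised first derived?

Round 1 — r3, r4, r5, r12, derive order_xray, age_over_65, o2_sat_low, cond_7.
Round 2 — r11, r13, r14, derive fever_present, rash, culture_positive.
Round 3 — r6, r9, derive discharge_ok, start_antiviral.
Round 4 — r2, r7, derive followup_48h, sore_throat.
Round 5 — r10, derive hydration_advised.
hydration_advised first appears in round 5.

5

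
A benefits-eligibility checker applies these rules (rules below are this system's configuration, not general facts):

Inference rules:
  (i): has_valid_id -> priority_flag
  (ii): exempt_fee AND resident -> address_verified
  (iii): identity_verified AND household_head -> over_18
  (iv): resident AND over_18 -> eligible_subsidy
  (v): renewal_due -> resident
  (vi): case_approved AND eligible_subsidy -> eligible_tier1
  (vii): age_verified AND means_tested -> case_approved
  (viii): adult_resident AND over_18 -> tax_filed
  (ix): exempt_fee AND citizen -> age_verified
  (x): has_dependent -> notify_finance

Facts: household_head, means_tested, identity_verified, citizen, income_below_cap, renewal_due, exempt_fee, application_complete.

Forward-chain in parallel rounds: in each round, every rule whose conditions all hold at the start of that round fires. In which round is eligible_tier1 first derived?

3

Round 1: (iii) [identity_verified AND household_head -> over_18]; (v) [renewal_due -> resident]; (ix) [exempt_fee AND citizen -> age_verified]. Adds over_18, resident, age_verified.
Round 2: (ii) [exempt_fee AND resident -> address_verified]; (iv) [resident AND over_18 -> eligible_subsidy]; (vii) [age_verified AND means_tested -> case_approved]. Adds address_verified, eligible_subsidy, case_approved.
Round 3: (vi) [case_approved AND eligible_subsidy -> eligible_tier1]. Adds eligible_tier1.
eligible_tier1 first appears in round 3.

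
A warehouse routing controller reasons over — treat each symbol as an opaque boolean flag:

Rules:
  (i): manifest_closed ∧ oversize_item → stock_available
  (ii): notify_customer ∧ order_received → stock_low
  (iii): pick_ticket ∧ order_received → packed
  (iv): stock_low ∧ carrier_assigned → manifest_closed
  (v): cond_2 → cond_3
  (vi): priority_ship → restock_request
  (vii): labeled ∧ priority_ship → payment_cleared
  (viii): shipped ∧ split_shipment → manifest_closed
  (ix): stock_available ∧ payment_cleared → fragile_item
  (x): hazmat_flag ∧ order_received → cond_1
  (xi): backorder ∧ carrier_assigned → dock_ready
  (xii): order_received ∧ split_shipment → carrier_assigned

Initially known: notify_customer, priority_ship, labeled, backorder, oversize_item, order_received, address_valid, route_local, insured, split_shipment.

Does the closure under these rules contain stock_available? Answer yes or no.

Round 1: (ii) [notify_customer ∧ order_received → stock_low]; (vi) [priority_ship → restock_request]; (vii) [labeled ∧ priority_ship → payment_cleared]; (xii) [order_received ∧ split_shipment → carrier_assigned]. Adds stock_low, restock_request, payment_cleared, carrier_assigned.
Round 2: (iv) [stock_low ∧ carrier_assigned → manifest_closed]; (xi) [backorder ∧ carrier_assigned → dock_ready]. Adds manifest_closed, dock_ready.
Round 3: (i) [manifest_closed ∧ oversize_item → stock_available]. Adds stock_available.
Round 4: (ix) [stock_available ∧ payment_cleared → fragile_item]. Adds fragile_item.
stock_available appears in round 3, so it is derivable.

yes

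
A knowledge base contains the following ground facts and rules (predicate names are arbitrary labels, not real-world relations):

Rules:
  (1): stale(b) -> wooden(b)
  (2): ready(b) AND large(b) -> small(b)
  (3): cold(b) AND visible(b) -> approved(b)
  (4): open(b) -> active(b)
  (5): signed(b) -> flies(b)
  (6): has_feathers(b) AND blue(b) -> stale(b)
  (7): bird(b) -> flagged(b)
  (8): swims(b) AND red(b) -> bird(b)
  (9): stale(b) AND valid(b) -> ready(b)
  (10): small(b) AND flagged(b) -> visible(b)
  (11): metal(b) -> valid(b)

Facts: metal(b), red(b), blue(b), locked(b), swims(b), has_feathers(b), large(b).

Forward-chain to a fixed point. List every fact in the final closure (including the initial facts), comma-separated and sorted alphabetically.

Round 1: (6) [has_feathers(b) AND blue(b) -> stale(b)]; (8) [swims(b) AND red(b) -> bird(b)]; (11) [metal(b) -> valid(b)]. Adds stale(b), bird(b), valid(b).
Round 2: (1) [stale(b) -> wooden(b)]; (7) [bird(b) -> flagged(b)]; (9) [stale(b) AND valid(b) -> ready(b)]. Adds wooden(b), flagged(b), ready(b).
Round 3: (2) [ready(b) AND large(b) -> small(b)]. Adds small(b).
Round 4: (10) [small(b) AND flagged(b) -> visible(b)]. Adds visible(b).

bird(b), blue(b), flagged(b), has_feathers(b), large(b), locked(b), metal(b), ready(b), red(b), small(b), stale(b), swims(b), valid(b), visible(b), wooden(b)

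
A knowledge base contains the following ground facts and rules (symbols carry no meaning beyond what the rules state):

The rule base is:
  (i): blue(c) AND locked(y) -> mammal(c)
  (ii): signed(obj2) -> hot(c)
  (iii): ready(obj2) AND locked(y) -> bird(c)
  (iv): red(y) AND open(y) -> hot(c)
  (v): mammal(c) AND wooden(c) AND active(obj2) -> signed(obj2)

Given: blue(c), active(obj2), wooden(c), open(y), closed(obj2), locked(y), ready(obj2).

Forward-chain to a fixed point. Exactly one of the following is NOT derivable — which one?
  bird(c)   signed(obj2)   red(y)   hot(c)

red(y)

[1] (i) [blue(c) AND locked(y) -> mammal(c)]; (iii) [ready(obj2) AND locked(y) -> bird(c)]. ⇒ new: mammal(c), bird(c).
[2] (v) [mammal(c) AND wooden(c) AND active(obj2) -> signed(obj2)]. ⇒ new: signed(obj2).
[3] (ii) [signed(obj2) -> hot(c)]. ⇒ new: hot(c).
Derived: hot(c) (round 3), bird(c) (round 1), signed(obj2) (round 2). red(y) never appears in any round.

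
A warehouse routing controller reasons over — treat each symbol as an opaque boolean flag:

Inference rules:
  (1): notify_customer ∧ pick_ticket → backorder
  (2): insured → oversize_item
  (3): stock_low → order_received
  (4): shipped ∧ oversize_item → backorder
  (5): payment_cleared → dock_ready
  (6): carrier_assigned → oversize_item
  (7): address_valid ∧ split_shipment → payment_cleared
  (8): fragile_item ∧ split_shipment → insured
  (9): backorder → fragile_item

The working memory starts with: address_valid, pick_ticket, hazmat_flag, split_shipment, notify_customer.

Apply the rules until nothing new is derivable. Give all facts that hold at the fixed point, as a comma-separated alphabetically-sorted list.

address_valid, backorder, dock_ready, fragile_item, hazmat_flag, insured, notify_customer, oversize_item, payment_cleared, pick_ticket, split_shipment

Round 1 fires (1), (7), giving backorder, payment_cleared.
Round 2 fires (5), (9), giving dock_ready, fragile_item.
Round 3 fires (8), giving insured.
Round 4 fires (2), giving oversize_item.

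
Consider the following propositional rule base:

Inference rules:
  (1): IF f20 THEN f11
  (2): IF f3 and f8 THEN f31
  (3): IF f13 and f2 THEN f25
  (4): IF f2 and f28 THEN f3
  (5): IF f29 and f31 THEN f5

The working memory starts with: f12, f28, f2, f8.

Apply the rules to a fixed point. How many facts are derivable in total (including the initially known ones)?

6

Round 1: (4) [IF f2 and f28 THEN f3]. New: f3.
Round 2: (2) [IF f3 and f8 THEN f31]. New: f31.
Closure: {f12, f2, f28, f3, f31, f8} — 6 facts.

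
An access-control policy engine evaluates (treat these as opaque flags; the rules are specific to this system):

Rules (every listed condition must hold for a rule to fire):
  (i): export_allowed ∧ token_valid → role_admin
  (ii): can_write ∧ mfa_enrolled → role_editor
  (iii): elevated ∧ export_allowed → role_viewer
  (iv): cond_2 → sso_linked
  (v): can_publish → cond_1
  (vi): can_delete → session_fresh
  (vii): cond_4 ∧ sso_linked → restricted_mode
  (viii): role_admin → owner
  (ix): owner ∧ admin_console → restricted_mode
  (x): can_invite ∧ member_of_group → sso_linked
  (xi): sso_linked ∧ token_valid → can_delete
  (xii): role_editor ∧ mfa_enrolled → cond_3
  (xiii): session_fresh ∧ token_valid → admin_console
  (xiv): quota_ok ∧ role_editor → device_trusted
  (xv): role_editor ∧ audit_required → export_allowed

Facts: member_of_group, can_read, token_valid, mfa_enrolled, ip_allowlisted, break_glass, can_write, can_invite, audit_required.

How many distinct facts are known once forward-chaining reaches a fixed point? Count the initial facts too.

Round 1 — (ii), (x), derive role_editor, sso_linked.
Round 2 — (xi), (xii), (xv), derive can_delete, cond_3, export_allowed.
Round 3 — (i), (vi), derive role_admin, session_fresh.
Round 4 — (viii), (xiii), derive owner, admin_console.
Round 5 — (ix), derive restricted_mode.
Closure: {admin_console, audit_required, break_glass, can_delete, can_invite, can_read, can_write, cond_3, export_allowed, ip_allowlisted, member_of_group, mfa_enrolled, owner, restricted_mode, role_admin, role_editor, session_fresh, sso_linked, token_valid} — 19 facts.

19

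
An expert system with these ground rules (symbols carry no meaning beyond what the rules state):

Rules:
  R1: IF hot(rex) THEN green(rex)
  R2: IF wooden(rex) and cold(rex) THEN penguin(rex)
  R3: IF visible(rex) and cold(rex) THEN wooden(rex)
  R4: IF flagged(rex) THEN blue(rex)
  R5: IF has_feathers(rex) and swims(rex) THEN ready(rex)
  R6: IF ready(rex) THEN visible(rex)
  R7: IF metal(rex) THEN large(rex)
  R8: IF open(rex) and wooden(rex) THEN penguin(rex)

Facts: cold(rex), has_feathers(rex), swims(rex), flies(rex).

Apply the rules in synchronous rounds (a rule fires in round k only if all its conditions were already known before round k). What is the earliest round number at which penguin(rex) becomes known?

[1] R5 [IF has_feathers(rex) and swims(rex) THEN ready(rex)]. ⇒ new: ready(rex).
[2] R6 [IF ready(rex) THEN visible(rex)]. ⇒ new: visible(rex).
[3] R3 [IF visible(rex) and cold(rex) THEN wooden(rex)]. ⇒ new: wooden(rex).
[4] R2 [IF wooden(rex) and cold(rex) THEN penguin(rex)]. ⇒ new: penguin(rex).
penguin(rex) first appears in round 4.

4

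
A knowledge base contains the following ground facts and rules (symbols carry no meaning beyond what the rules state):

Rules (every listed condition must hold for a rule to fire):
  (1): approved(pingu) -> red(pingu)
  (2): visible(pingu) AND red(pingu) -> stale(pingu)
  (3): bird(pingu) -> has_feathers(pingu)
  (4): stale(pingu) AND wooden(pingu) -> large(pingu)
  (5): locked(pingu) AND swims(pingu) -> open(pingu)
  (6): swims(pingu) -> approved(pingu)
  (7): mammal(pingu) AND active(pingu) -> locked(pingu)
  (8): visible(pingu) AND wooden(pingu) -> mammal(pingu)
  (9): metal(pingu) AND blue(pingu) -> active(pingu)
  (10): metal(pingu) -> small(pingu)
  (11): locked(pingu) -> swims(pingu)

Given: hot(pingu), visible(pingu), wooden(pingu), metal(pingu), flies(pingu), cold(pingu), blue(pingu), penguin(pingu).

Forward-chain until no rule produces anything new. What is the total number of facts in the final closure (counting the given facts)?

Round 1 fires (8), (9), (10), giving mammal(pingu), active(pingu), small(pingu).
Round 2 fires (7), giving locked(pingu).
Round 3 fires (11), giving swims(pingu).
Round 4 fires (5), (6), giving open(pingu), approved(pingu).
Round 5 fires (1), giving red(pingu).
Round 6 fires (2), giving stale(pingu).
Round 7 fires (4), giving large(pingu).
Closure: {active(pingu), approved(pingu), blue(pingu), cold(pingu), flies(pingu), hot(pingu), large(pingu), locked(pingu), mammal(pingu), metal(pingu), open(pingu), penguin(pingu), red(pingu), small(pingu), stale(pingu), swims(pingu), visible(pingu), wooden(pingu)} — 18 facts.

18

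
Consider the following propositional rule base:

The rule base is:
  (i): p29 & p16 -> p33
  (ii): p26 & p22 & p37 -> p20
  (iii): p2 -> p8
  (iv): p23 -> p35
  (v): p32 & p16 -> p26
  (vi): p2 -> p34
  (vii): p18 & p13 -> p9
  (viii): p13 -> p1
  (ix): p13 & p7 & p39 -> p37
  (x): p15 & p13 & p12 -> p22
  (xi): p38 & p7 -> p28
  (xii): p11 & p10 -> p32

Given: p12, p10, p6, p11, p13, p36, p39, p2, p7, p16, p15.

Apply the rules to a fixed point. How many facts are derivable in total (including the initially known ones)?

Round 1: (iii) [p2 -> p8]; (vi) [p2 -> p34]; (viii) [p13 -> p1]; (ix) [p13 & p7 & p39 -> p37]; (x) [p15 & p13 & p12 -> p22]; (xii) [p11 & p10 -> p32]. Adds p8, p34, p1, p37, p22, p32.
Round 2: (v) [p32 & p16 -> p26]. Adds p26.
Round 3: (ii) [p26 & p22 & p37 -> p20]. Adds p20.
Closure: {p1, p10, p11, p12, p13, p15, p16, p2, p20, p22, p26, p32, p34, p36, p37, p39, p6, p7, p8} — 19 facts.

19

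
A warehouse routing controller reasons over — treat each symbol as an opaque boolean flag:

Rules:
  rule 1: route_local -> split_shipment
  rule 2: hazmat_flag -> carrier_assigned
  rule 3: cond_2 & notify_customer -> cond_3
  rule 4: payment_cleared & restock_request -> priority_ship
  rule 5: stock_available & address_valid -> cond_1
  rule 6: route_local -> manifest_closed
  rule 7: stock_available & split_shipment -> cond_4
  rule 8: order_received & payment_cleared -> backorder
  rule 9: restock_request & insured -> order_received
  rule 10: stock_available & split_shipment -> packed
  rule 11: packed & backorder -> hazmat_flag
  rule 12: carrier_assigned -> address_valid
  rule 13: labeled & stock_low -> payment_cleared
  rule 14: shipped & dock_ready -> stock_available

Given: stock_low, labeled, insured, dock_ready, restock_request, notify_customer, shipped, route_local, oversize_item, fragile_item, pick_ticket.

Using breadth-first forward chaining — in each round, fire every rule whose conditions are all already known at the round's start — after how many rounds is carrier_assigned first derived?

4

Round 1: rule 1 [route_local -> split_shipment]; rule 6 [route_local -> manifest_closed]; rule 9 [restock_request & insured -> order_received]; rule 13 [labeled & stock_low -> payment_cleared]; rule 14 [shipped & dock_ready -> stock_available]. Adds split_shipment, manifest_closed, order_received, payment_cleared, stock_available.
Round 2: rule 4 [payment_cleared & restock_request -> priority_ship]; rule 7 [stock_available & split_shipment -> cond_4]; rule 8 [order_received & payment_cleared -> backorder]; rule 10 [stock_available & split_shipment -> packed]. Adds priority_ship, cond_4, backorder, packed.
Round 3: rule 11 [packed & backorder -> hazmat_flag]. Adds hazmat_flag.
Round 4: rule 2 [hazmat_flag -> carrier_assigned]. Adds carrier_assigned.
carrier_assigned first appears in round 4.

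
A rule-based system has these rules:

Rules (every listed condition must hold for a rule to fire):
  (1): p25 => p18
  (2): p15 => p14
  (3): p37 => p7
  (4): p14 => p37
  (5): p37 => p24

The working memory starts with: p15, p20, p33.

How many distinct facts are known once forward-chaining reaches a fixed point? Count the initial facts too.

7

Round 1: (2) [p15 => p14]. Adds p14.
Round 2: (4) [p14 => p37]. Adds p37.
Round 3: (3) [p37 => p7]; (5) [p37 => p24]. Adds p7, p24.
Closure: {p14, p15, p20, p24, p33, p37, p7} — 7 facts.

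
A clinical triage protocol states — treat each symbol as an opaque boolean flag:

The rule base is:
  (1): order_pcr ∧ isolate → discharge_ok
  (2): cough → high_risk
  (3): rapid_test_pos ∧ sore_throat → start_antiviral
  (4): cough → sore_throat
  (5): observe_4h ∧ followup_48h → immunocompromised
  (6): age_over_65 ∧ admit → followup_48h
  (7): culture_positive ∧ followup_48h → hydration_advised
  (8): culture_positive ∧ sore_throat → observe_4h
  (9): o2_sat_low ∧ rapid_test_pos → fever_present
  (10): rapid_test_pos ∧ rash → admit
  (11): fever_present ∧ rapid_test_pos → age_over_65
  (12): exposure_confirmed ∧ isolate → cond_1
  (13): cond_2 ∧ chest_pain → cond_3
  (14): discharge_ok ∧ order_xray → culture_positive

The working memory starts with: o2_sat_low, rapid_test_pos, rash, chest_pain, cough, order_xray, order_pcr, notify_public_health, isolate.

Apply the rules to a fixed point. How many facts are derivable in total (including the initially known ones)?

21

Round 1 — (1), (2), (4), (9), (10), derive discharge_ok, high_risk, sore_throat, fever_present, admit.
Round 2 — (3), (11), (14), derive start_antiviral, age_over_65, culture_positive.
Round 3 — (6), (8), derive followup_48h, observe_4h.
Round 4 — (5), (7), derive immunocompromised, hydration_advised.
Closure: {admit, age_over_65, chest_pain, cough, culture_positive, discharge_ok, fever_present, followup_48h, high_risk, hydration_advised, immunocompromised, isolate, notify_public_health, o2_sat_low, observe_4h, order_pcr, order_xray, rapid_test_pos, rash, sore_throat, start_antiviral} — 21 facts.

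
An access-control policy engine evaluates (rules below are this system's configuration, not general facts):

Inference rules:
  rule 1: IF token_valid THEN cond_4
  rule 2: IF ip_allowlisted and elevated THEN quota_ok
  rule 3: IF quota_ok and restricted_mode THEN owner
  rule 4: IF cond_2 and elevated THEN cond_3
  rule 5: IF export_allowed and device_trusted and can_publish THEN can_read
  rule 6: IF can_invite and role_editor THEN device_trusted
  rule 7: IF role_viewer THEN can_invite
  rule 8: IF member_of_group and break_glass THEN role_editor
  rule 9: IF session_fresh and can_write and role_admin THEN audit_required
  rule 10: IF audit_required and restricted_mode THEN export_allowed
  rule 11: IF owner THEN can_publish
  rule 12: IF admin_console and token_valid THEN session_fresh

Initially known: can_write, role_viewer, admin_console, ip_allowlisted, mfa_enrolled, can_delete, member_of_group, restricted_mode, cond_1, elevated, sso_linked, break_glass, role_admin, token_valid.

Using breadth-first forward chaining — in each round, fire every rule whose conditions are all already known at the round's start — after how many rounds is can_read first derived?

Round 1 fires rule 1, rule 2, rule 7, rule 8, rule 12, giving cond_4, quota_ok, can_invite, role_editor, session_fresh.
Round 2 fires rule 3, rule 6, rule 9, giving owner, device_trusted, audit_required.
Round 3 fires rule 10, rule 11, giving export_allowed, can_publish.
Round 4 fires rule 5, giving can_read.
can_read first appears in round 4.

4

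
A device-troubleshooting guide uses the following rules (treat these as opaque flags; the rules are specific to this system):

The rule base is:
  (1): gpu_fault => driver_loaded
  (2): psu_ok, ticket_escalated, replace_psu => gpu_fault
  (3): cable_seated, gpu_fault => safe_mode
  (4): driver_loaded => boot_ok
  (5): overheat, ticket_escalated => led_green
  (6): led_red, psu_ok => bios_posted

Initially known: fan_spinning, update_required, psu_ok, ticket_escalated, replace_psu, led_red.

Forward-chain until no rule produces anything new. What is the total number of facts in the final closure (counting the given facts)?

Round 1: (2) [psu_ok, ticket_escalated, replace_psu => gpu_fault]; (6) [led_red, psu_ok => bios_posted]. Adds gpu_fault, bios_posted.
Round 2: (1) [gpu_fault => driver_loaded]. Adds driver_loaded.
Round 3: (4) [driver_loaded => boot_ok]. Adds boot_ok.
Closure: {bios_posted, boot_ok, driver_loaded, fan_spinning, gpu_fault, led_red, psu_ok, replace_psu, ticket_escalated, update_required} — 10 facts.

10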